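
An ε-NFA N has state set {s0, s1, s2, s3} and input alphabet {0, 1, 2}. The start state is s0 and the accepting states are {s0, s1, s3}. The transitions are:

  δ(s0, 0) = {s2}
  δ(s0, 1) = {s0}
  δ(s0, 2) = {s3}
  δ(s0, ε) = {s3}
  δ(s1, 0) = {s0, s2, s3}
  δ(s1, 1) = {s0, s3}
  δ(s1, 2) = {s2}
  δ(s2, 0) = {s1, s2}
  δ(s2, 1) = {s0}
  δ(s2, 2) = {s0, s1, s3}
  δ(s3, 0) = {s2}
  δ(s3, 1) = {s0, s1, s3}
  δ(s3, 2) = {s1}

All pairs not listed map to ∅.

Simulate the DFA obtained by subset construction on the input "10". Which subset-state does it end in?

{s0, s2, s3}

Start: {s0, s3}.
δ(s0,1) = {s0}; δ(s3,1) = {s0, s1, s3}.
Union: {s0, s1, s3}.
After 1: {s0, s1, s3}.
δ(s0,0) = {s2}; δ(s1,0) = {s0, s2, s3}; δ(s3,0) = {s2}.
Union: {s0, s2, s3}.
After 0: {s0, s2, s3}.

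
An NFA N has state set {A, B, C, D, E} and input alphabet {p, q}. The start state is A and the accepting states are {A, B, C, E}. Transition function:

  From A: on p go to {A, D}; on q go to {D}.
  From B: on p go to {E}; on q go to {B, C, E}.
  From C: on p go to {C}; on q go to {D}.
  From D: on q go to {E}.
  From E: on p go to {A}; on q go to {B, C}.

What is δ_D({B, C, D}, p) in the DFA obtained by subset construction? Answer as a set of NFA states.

{C, E}

δ(B,p) = {E}; δ(C,p) = {C}; δ(D,p) = ∅.
Union: {C, E}.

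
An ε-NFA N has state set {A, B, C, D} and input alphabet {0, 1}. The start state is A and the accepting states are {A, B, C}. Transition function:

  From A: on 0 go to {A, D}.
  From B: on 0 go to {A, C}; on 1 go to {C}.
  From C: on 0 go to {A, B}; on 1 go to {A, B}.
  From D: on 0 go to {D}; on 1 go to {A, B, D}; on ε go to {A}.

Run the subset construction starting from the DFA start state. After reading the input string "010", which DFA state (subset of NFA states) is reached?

Start: {A}.
δ(A,0) = {A, D}.
Union: {A, D}.
After 0: {A, D}.
δ(A,1) = ∅; δ(D,1) = {A, B, D}.
Union: {A, B, D}.
After 1: {A, B, D}.
δ(A,0) = {A, D}; δ(B,0) = {A, C}; δ(D,0) = {D}.
Union: {A, C, D}.
After 0: {A, C, D}.

{A, C, D}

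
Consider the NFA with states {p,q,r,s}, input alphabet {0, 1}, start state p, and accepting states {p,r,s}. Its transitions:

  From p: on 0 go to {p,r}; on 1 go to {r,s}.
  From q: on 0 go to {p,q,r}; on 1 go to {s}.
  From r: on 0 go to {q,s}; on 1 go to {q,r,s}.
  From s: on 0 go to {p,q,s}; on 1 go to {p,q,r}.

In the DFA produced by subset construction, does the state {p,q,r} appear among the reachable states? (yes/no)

Start state of the DFA: {p}.
{p} --0--> {p,r}  [new]
{p} --1--> {r,s}  [new]
{p,r} --0--> {p,q,r,s}  [new]
{p,r} --1--> {q,r,s}  [new]
{r,s} --0--> {p,q,s}  [new]
{r,s} --1--> {p,q,r,s}  [seen]
{p,q,r,s} --0--> {p,q,r,s}  [seen]
{p,q,r,s} --1--> {p,q,r,s}  [seen]
{q,r,s} --0--> {p,q,r,s}  [seen]
{q,r,s} --1--> {p,q,r,s}  [seen]
{p,q,s} --0--> {p,q,r,s}  [seen]
{p,q,s} --1--> {p,q,r,s}  [seen]
Reachable DFA states: {p}, {p,r}, {r,s}, {p,q,r,s}, {q,r,s}, {p,q,s}.
{p,q,r} is not among them.

no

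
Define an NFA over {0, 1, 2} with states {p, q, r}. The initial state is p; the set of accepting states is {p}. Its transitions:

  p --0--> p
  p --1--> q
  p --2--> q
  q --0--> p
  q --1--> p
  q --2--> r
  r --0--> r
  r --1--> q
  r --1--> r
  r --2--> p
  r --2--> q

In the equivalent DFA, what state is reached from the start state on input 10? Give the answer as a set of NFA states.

Start: {p}.
δ(p,1) = {q}.
Union: {q}.
After 1: {q}.
δ(q,0) = {p}.
Union: {p}.
After 0: {p}.

{p}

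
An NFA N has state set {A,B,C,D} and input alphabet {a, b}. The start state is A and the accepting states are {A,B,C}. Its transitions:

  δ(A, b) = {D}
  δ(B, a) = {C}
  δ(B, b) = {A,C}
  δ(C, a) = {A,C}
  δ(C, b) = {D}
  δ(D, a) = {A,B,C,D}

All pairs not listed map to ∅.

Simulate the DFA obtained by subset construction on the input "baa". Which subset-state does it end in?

Start: {A}.
δ(A,b) = {D}.
Union: {D}.
After b: {D}.
δ(D,a) = {A,B,C,D}.
Union: {A,B,C,D}.
After a: {A,B,C,D}.
δ(A,a) = ∅; δ(B,a) = {C}; δ(C,a) = {A,C}; δ(D,a) = {A,B,C,D}.
Union: {A,B,C,D}.
After a: {A,B,C,D}.

{A,B,C,D}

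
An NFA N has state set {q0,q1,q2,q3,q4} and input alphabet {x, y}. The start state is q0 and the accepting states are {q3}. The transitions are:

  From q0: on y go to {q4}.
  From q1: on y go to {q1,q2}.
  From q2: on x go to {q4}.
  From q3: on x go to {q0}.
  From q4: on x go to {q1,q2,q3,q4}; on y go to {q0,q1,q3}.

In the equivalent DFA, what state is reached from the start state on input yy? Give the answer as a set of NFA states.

{q0,q1,q3}

Start: {q0}.
δ(q0,y) = {q4}.
Union: {q4}.
After y: {q4}.
δ(q4,y) = {q0,q1,q3}.
Union: {q0,q1,q3}.
After y: {q0,q1,q3}.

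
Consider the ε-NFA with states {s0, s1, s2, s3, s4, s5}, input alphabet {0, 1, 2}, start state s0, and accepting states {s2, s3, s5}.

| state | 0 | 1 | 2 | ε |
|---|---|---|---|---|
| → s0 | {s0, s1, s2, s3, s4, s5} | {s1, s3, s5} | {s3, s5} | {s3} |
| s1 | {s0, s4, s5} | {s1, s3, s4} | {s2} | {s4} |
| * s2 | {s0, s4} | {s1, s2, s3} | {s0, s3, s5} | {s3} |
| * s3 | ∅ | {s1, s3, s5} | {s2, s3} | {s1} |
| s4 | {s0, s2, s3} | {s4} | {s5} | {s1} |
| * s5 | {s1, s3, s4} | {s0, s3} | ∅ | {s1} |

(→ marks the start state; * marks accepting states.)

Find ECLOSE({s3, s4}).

Begin with {s3, s4}.
s3 →ε {s1}; add s1.
ε-closure = {s1, s3, s4}.

{s1, s3, s4}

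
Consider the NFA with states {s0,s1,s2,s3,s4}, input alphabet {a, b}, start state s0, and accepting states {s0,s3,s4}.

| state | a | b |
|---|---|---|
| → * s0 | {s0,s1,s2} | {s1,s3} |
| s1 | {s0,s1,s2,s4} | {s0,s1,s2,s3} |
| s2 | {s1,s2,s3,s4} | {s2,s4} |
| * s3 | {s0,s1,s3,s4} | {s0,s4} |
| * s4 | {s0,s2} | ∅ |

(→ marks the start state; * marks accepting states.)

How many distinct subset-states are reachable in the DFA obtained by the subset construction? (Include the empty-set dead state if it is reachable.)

4

Start state of the DFA: {s0}.
{s0} --a--> {s0,s1,s2}  [new]
{s0} --b--> {s1,s3}  [new]
{s0,s1,s2} --a--> {s0,s1,s2,s3,s4}  [new]
{s0,s1,s2} --b--> {s0,s1,s2,s3,s4}  [seen]
{s1,s3} --a--> {s0,s1,s2,s3,s4}  [seen]
{s1,s3} --b--> {s0,s1,s2,s3,s4}  [seen]
{s0,s1,s2,s3,s4} --a--> {s0,s1,s2,s3,s4}  [seen]
{s0,s1,s2,s3,s4} --b--> {s0,s1,s2,s3,s4}  [seen]
Reachable DFA states: {s0}, {s0,s1,s2}, {s1,s3}, {s0,s1,s2,s3,s4}.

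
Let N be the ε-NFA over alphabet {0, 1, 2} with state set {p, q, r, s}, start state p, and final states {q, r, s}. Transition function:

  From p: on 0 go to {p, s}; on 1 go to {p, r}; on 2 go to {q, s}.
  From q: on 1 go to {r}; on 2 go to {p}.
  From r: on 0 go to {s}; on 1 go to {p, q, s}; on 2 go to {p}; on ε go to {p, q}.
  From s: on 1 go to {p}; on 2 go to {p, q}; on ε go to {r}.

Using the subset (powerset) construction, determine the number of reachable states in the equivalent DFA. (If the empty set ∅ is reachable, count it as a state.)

3

Start state of the DFA: {p} (ε-closure of the NFA start).
{p} --0--> {p, q, r, s}  [new]
{p} --1--> {p, q, r}  [new]
{p} --2--> {p, q, r, s}  [seen]
{p, q, r, s} --0--> {p, q, r, s}  [seen]
{p, q, r, s} --1--> {p, q, r, s}  [seen]
{p, q, r, s} --2--> {p, q, r, s}  [seen]
{p, q, r} --0--> {p, q, r, s}  [seen]
{p, q, r} --1--> {p, q, r, s}  [seen]
{p, q, r} --2--> {p, q, r, s}  [seen]
Reachable DFA states: {p}, {p, q, r, s}, {p, q, r}.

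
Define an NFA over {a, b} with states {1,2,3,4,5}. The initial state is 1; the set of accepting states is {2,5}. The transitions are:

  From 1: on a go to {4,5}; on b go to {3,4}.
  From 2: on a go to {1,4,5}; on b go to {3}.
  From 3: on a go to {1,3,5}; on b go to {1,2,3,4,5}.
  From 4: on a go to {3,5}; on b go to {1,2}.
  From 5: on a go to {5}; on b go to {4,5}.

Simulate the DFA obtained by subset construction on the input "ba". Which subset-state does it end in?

Start: {1}.
δ(1,b) = {3,4}.
Union: {3,4}.
After b: {3,4}.
δ(3,a) = {1,3,5}; δ(4,a) = {3,5}.
Union: {1,3,5}.
After a: {1,3,5}.

{1,3,5}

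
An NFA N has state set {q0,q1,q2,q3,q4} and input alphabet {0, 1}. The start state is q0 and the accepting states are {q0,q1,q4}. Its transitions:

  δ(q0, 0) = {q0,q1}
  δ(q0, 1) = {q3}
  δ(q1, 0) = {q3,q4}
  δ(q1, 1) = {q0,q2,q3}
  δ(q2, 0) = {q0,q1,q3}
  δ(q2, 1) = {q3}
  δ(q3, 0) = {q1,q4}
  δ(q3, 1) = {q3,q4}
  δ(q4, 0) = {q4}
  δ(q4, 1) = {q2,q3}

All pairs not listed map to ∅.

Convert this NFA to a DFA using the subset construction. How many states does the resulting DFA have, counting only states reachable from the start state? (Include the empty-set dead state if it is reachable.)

9

Start state of the DFA: {q0}.
{q0} --0--> {q0,q1}  [new]
{q0} --1--> {q3}  [new]
{q0,q1} --0--> {q0,q1,q3,q4}  [new]
{q0,q1} --1--> {q0,q2,q3}  [new]
{q3} --0--> {q1,q4}  [new]
{q3} --1--> {q3,q4}  [new]
{q0,q1,q3,q4} --0--> {q0,q1,q3,q4}  [seen]
{q0,q1,q3,q4} --1--> {q0,q2,q3,q4}  [new]
{q0,q2,q3} --0--> {q0,q1,q3,q4}  [seen]
{q0,q2,q3} --1--> {q3,q4}  [seen]
{q1,q4} --0--> {q3,q4}  [seen]
{q1,q4} --1--> {q0,q2,q3}  [seen]
{q3,q4} --0--> {q1,q4}  [seen]
{q3,q4} --1--> {q2,q3,q4}  [new]
{q0,q2,q3,q4} --0--> {q0,q1,q3,q4}  [seen]
{q0,q2,q3,q4} --1--> {q2,q3,q4}  [seen]
{q2,q3,q4} --0--> {q0,q1,q3,q4}  [seen]
{q2,q3,q4} --1--> {q2,q3,q4}  [seen]
Reachable DFA states: {q0}, {q0,q1}, {q3}, {q0,q1,q3,q4}, {q0,q2,q3}, {q1,q4}, {q3,q4}, {q0,q2,q3,q4}, {q2,q3,q4}.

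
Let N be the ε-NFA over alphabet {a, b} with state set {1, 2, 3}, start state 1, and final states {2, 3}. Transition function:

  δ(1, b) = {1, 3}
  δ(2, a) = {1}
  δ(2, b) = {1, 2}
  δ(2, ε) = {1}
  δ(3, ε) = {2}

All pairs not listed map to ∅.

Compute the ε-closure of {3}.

{1, 2, 3}

Begin with {3}.
3 →ε {2}; add 2.
2 →ε {1}; add 1.
ε-closure = {1, 2, 3}.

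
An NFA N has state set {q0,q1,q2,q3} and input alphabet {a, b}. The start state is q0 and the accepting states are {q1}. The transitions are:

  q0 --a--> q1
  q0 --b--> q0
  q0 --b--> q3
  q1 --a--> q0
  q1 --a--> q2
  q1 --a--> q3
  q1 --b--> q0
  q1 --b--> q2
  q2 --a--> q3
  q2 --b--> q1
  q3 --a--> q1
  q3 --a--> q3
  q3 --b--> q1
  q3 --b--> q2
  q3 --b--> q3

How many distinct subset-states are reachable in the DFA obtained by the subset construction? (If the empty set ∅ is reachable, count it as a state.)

8

Start state of the DFA: {q0}.
{q0} --a--> {q1}  [new]
{q0} --b--> {q0,q3}  [new]
{q1} --a--> {q0,q2,q3}  [new]
{q1} --b--> {q0,q2}  [new]
{q0,q3} --a--> {q1,q3}  [new]
{q0,q3} --b--> {q0,q1,q2,q3}  [new]
{q0,q2,q3} --a--> {q1,q3}  [seen]
{q0,q2,q3} --b--> {q0,q1,q2,q3}  [seen]
{q0,q2} --a--> {q1,q3}  [seen]
{q0,q2} --b--> {q0,q1,q3}  [new]
{q1,q3} --a--> {q0,q1,q2,q3}  [seen]
{q1,q3} --b--> {q0,q1,q2,q3}  [seen]
{q0,q1,q2,q3} --a--> {q0,q1,q2,q3}  [seen]
{q0,q1,q2,q3} --b--> {q0,q1,q2,q3}  [seen]
{q0,q1,q3} --a--> {q0,q1,q2,q3}  [seen]
{q0,q1,q3} --b--> {q0,q1,q2,q3}  [seen]
Reachable DFA states: {q0}, {q1}, {q0,q3}, {q0,q2,q3}, {q0,q2}, {q1,q3}, {q0,q1,q2,q3}, {q0,q1,q3}.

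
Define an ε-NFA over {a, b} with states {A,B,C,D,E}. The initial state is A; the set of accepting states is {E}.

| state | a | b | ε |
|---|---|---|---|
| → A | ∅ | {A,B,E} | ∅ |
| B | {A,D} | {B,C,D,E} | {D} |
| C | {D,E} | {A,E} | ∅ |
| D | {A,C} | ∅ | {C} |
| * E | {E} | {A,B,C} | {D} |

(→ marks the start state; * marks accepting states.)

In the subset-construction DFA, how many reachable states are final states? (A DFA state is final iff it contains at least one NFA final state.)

Start state of the DFA: {A} (ε-closure of the NFA start).
{A} --a--> ∅  [new]
{A} --b--> {A,B,C,D,E}  [new]
∅ --a--> ∅  [seen]
∅ --b--> ∅  [seen]
{A,B,C,D,E} --a--> {A,C,D,E}  [new]
{A,B,C,D,E} --b--> {A,B,C,D,E}  [seen]
{A,C,D,E} --a--> {A,C,D,E}  [seen]
{A,C,D,E} --b--> {A,B,C,D,E}  [seen]
Reachable DFA states: {A}, ∅, {A,B,C,D,E}, {A,C,D,E}.
Accepting DFA states (contain an NFA accepting state): {A,B,C,D,E}, {A,C,D,E}.

2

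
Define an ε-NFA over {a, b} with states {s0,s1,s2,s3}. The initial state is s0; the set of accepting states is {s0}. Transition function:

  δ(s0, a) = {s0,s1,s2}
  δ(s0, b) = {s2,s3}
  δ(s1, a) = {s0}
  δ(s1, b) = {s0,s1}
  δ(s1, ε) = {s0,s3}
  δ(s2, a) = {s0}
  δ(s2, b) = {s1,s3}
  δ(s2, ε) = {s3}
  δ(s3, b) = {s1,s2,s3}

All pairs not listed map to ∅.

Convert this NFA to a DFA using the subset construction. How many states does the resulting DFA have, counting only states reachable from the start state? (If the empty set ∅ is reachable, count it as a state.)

3

Start state of the DFA: {s0} (ε-closure of the NFA start).
{s0} --a--> {s0,s1,s2,s3}  [new]
{s0} --b--> {s2,s3}  [new]
{s0,s1,s2,s3} --a--> {s0,s1,s2,s3}  [seen]
{s0,s1,s2,s3} --b--> {s0,s1,s2,s3}  [seen]
{s2,s3} --a--> {s0}  [seen]
{s2,s3} --b--> {s0,s1,s2,s3}  [seen]
Reachable DFA states: {s0}, {s0,s1,s2,s3}, {s2,s3}.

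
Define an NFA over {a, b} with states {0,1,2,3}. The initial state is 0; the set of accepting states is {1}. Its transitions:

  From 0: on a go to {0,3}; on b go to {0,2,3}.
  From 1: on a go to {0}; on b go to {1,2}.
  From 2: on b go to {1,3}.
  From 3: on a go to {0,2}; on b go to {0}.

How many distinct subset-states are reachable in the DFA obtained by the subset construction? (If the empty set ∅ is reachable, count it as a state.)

Start state of the DFA: {0}.
{0} --a--> {0,3}  [new]
{0} --b--> {0,2,3}  [new]
{0,3} --a--> {0,2,3}  [seen]
{0,3} --b--> {0,2,3}  [seen]
{0,2,3} --a--> {0,2,3}  [seen]
{0,2,3} --b--> {0,1,2,3}  [new]
{0,1,2,3} --a--> {0,2,3}  [seen]
{0,1,2,3} --b--> {0,1,2,3}  [seen]
Reachable DFA states: {0}, {0,3}, {0,2,3}, {0,1,2,3}.

4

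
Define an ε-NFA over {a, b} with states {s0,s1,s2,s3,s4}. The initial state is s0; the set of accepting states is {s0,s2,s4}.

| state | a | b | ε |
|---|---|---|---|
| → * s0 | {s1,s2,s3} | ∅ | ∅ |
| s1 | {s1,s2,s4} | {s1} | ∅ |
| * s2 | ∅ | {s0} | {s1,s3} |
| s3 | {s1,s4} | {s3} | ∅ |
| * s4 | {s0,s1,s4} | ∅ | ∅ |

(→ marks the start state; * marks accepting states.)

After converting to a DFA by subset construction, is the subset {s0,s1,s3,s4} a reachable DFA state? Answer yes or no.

no

Start state of the DFA: {s0} (ε-closure of the NFA start).
{s0} --a--> {s1,s2,s3}  [new]
{s0} --b--> ∅  [new]
{s1,s2,s3} --a--> {s1,s2,s3,s4}  [new]
{s1,s2,s3} --b--> {s0,s1,s3}  [new]
∅ --a--> ∅  [seen]
∅ --b--> ∅  [seen]
{s1,s2,s3,s4} --a--> {s0,s1,s2,s3,s4}  [new]
{s1,s2,s3,s4} --b--> {s0,s1,s3}  [seen]
{s0,s1,s3} --a--> {s1,s2,s3,s4}  [seen]
{s0,s1,s3} --b--> {s1,s3}  [new]
{s0,s1,s2,s3,s4} --a--> {s0,s1,s2,s3,s4}  [seen]
{s0,s1,s2,s3,s4} --b--> {s0,s1,s3}  [seen]
{s1,s3} --a--> {s1,s2,s3,s4}  [seen]
{s1,s3} --b--> {s1,s3}  [seen]
Reachable DFA states: {s0}, {s1,s2,s3}, ∅, {s1,s2,s3,s4}, {s0,s1,s3}, {s0,s1,s2,s3,s4}, {s1,s3}.
{s0,s1,s3,s4} is not among them.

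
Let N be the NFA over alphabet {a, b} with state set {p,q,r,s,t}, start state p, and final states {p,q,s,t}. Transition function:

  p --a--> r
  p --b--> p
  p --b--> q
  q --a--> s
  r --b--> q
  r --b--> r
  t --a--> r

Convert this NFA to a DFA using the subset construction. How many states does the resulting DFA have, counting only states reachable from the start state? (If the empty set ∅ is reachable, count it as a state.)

Start state of the DFA: {p}.
{p} --a--> {r}  [new]
{p} --b--> {p,q}  [new]
{r} --a--> ∅  [new]
{r} --b--> {q,r}  [new]
{p,q} --a--> {r,s}  [new]
{p,q} --b--> {p,q}  [seen]
∅ --a--> ∅  [seen]
∅ --b--> ∅  [seen]
{q,r} --a--> {s}  [new]
{q,r} --b--> {q,r}  [seen]
{r,s} --a--> ∅  [seen]
{r,s} --b--> {q,r}  [seen]
{s} --a--> ∅  [seen]
{s} --b--> ∅  [seen]
Reachable DFA states: {p}, {r}, {p,q}, ∅, {q,r}, {r,s}, {s}.

7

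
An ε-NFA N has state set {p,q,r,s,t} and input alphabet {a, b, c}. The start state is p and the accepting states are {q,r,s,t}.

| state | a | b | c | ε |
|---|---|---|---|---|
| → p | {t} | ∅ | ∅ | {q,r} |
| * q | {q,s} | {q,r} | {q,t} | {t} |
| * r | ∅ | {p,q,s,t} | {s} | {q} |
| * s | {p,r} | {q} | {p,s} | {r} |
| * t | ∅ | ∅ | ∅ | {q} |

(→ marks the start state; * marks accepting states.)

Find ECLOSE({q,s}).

{q,r,s,t}

Begin with {q,s}.
q →ε {t}; add t.
s →ε {r}; add r.
ε-closure = {q,r,s,t}.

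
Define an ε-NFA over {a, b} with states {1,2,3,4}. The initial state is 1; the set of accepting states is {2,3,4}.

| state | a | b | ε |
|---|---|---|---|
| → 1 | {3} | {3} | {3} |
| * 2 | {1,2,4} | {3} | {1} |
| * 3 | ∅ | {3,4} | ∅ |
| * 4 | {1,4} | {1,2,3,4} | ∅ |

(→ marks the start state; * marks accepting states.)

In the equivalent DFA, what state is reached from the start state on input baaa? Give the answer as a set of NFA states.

Start: {1,3}.
δ(1,b) = {3}; δ(3,b) = {3,4}.
Union: {3,4}.
After b: {3,4}.
δ(3,a) = ∅; δ(4,a) = {1,4}.
Union: {1,4}.
ε-closure gives {1,3,4}.
After a: {1,3,4}.
δ(1,a) = {3}; δ(3,a) = ∅; δ(4,a) = {1,4}.
Union: {1,3,4}.
After a: {1,3,4}.
δ(1,a) = {3}; δ(3,a) = ∅; δ(4,a) = {1,4}.
Union: {1,3,4}.
After a: {1,3,4}.

{1,3,4}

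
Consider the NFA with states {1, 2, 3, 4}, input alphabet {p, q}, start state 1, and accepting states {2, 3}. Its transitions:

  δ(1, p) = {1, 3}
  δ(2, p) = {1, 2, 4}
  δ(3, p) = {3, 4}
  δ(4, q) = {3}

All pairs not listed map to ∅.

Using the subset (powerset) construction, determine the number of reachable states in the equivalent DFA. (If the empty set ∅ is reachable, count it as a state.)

Start state of the DFA: {1}.
{1} --p--> {1, 3}  [new]
{1} --q--> ∅  [new]
{1, 3} --p--> {1, 3, 4}  [new]
{1, 3} --q--> ∅  [seen]
∅ --p--> ∅  [seen]
∅ --q--> ∅  [seen]
{1, 3, 4} --p--> {1, 3, 4}  [seen]
{1, 3, 4} --q--> {3}  [new]
{3} --p--> {3, 4}  [new]
{3} --q--> ∅  [seen]
{3, 4} --p--> {3, 4}  [seen]
{3, 4} --q--> {3}  [seen]
Reachable DFA states: {1}, {1, 3}, ∅, {1, 3, 4}, {3}, {3, 4}.

6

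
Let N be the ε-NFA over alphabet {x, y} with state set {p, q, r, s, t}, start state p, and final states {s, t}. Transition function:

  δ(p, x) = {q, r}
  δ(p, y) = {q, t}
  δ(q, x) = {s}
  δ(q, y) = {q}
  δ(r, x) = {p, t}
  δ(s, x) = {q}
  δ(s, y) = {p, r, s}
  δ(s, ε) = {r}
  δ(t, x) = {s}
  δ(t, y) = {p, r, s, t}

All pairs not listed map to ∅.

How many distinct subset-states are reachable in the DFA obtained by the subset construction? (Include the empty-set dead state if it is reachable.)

Start state of the DFA: {p} (ε-closure of the NFA start).
{p} --x--> {q, r}  [new]
{p} --y--> {q, t}  [new]
{q, r} --x--> {p, r, s, t}  [new]
{q, r} --y--> {q}  [new]
{q, t} --x--> {r, s}  [new]
{q, t} --y--> {p, q, r, s, t}  [new]
{p, r, s, t} --x--> {p, q, r, s, t}  [seen]
{p, r, s, t} --y--> {p, q, r, s, t}  [seen]
{q} --x--> {r, s}  [seen]
{q} --y--> {q}  [seen]
{r, s} --x--> {p, q, t}  [new]
{r, s} --y--> {p, r, s}  [new]
{p, q, r, s, t} --x--> {p, q, r, s, t}  [seen]
{p, q, r, s, t} --y--> {p, q, r, s, t}  [seen]
{p, q, t} --x--> {q, r, s}  [new]
{p, q, t} --y--> {p, q, r, s, t}  [seen]
{p, r, s} --x--> {p, q, r, t}  [new]
{p, r, s} --y--> {p, q, r, s, t}  [seen]
{q, r, s} --x--> {p, q, r, s, t}  [seen]
{q, r, s} --y--> {p, q, r, s}  [new]
{p, q, r, t} --x--> {p, q, r, s, t}  [seen]
{p, q, r, t} --y--> {p, q, r, s, t}  [seen]
{p, q, r, s} --x--> {p, q, r, s, t}  [seen]
{p, q, r, s} --y--> {p, q, r, s, t}  [seen]
Reachable DFA states: {p}, {q, r}, {q, t}, {p, r, s, t}, {q}, {r, s}, {p, q, r, s, t}, {p, q, t}, {p, r, s}, {q, r, s}, {p, q, r, t}, {p, q, r, s}.

12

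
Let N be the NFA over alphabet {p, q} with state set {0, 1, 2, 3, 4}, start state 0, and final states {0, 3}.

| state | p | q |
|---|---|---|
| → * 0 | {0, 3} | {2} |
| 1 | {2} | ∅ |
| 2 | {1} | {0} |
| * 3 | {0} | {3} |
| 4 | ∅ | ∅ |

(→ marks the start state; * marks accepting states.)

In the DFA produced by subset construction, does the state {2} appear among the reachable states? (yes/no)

Start state of the DFA: {0}.
{0} --p--> {0, 3}  [new]
{0} --q--> {2}  [new]
{0, 3} --p--> {0, 3}  [seen]
{0, 3} --q--> {2, 3}  [new]
{2} --p--> {1}  [new]
{2} --q--> {0}  [seen]
{2, 3} --p--> {0, 1}  [new]
{2, 3} --q--> {0, 3}  [seen]
{1} --p--> {2}  [seen]
{1} --q--> ∅  [new]
{0, 1} --p--> {0, 2, 3}  [new]
{0, 1} --q--> {2}  [seen]
∅ --p--> ∅  [seen]
∅ --q--> ∅  [seen]
{0, 2, 3} --p--> {0, 1, 3}  [new]
{0, 2, 3} --q--> {0, 2, 3}  [seen]
{0, 1, 3} --p--> {0, 2, 3}  [seen]
{0, 1, 3} --q--> {2, 3}  [seen]
Reachable DFA states: {0}, {0, 3}, {2}, {2, 3}, {1}, {0, 1}, ∅, {0, 2, 3}, {0, 1, 3}.
{2} is among them.

yes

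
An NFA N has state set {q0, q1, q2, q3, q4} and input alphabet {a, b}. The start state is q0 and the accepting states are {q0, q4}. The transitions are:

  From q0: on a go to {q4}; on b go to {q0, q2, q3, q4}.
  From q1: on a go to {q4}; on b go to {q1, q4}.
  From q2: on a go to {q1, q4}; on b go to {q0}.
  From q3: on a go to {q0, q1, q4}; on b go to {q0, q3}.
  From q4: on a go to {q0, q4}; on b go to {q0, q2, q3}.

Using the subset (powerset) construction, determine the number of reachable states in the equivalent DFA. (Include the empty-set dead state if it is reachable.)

Start state of the DFA: {q0}.
{q0} --a--> {q4}  [new]
{q0} --b--> {q0, q2, q3, q4}  [new]
{q4} --a--> {q0, q4}  [new]
{q4} --b--> {q0, q2, q3}  [new]
{q0, q2, q3, q4} --a--> {q0, q1, q4}  [new]
{q0, q2, q3, q4} --b--> {q0, q2, q3, q4}  [seen]
{q0, q4} --a--> {q0, q4}  [seen]
{q0, q4} --b--> {q0, q2, q3, q4}  [seen]
{q0, q2, q3} --a--> {q0, q1, q4}  [seen]
{q0, q2, q3} --b--> {q0, q2, q3, q4}  [seen]
{q0, q1, q4} --a--> {q0, q4}  [seen]
{q0, q1, q4} --b--> {q0, q1, q2, q3, q4}  [new]
{q0, q1, q2, q3, q4} --a--> {q0, q1, q4}  [seen]
{q0, q1, q2, q3, q4} --b--> {q0, q1, q2, q3, q4}  [seen]
Reachable DFA states: {q0}, {q4}, {q0, q2, q3, q4}, {q0, q4}, {q0, q2, q3}, {q0, q1, q4}, {q0, q1, q2, q3, q4}.

7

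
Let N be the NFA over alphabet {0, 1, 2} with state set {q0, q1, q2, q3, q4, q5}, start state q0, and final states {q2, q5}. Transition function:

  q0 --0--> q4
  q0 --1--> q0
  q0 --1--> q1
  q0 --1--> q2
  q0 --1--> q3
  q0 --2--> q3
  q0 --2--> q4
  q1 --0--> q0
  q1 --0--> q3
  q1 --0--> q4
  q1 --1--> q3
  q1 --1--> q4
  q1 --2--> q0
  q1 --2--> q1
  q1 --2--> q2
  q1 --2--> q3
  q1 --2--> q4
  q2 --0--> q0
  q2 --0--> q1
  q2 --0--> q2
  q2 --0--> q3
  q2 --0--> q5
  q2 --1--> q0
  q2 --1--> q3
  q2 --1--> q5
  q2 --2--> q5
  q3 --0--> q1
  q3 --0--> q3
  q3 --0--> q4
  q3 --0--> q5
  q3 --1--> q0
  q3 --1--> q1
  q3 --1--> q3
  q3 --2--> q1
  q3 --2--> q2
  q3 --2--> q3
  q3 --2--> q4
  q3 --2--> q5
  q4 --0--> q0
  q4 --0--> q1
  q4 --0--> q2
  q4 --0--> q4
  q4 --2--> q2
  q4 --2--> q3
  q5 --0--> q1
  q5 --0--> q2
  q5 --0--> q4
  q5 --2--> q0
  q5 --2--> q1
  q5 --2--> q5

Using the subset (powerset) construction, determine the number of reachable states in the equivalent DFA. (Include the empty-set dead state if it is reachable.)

13

Start state of the DFA: {q0}.
{q0} --0--> {q4}  [new]
{q0} --1--> {q0, q1, q2, q3}  [new]
{q0} --2--> {q3, q4}  [new]
{q4} --0--> {q0, q1, q2, q4}  [new]
{q4} --1--> ∅  [new]
{q4} --2--> {q2, q3}  [new]
{q0, q1, q2, q3} --0--> {q0, q1, q2, q3, q4, q5}  [new]
{q0, q1, q2, q3} --1--> {q0, q1, q2, q3, q4, q5}  [seen]
{q0, q1, q2, q3} --2--> {q0, q1, q2, q3, q4, q5}  [seen]
{q3, q4} --0--> {q0, q1, q2, q3, q4, q5}  [seen]
{q3, q4} --1--> {q0, q1, q3}  [new]
{q3, q4} --2--> {q1, q2, q3, q4, q5}  [new]
{q0, q1, q2, q4} --0--> {q0, q1, q2, q3, q4, q5}  [seen]
{q0, q1, q2, q4} --1--> {q0, q1, q2, q3, q4, q5}  [seen]
{q0, q1, q2, q4} --2--> {q0, q1, q2, q3, q4, q5}  [seen]
∅ --0--> ∅  [seen]
∅ --1--> ∅  [seen]
∅ --2--> ∅  [seen]
{q2, q3} --0--> {q0, q1, q2, q3, q4, q5}  [seen]
{q2, q3} --1--> {q0, q1, q3, q5}  [new]
{q2, q3} --2--> {q1, q2, q3, q4, q5}  [seen]
{q0, q1, q2, q3, q4, q5} --0--> {q0, q1, q2, q3, q4, q5}  [seen]
{q0, q1, q2, q3, q4, q5} --1--> {q0, q1, q2, q3, q4, q5}  [seen]
{q0, q1, q2, q3, q4, q5} --2--> {q0, q1, q2, q3, q4, q5}  [seen]
{q0, q1, q3} --0--> {q0, q1, q3, q4, q5}  [new]
{q0, q1, q3} --1--> {q0, q1, q2, q3, q4}  [new]
{q0, q1, q3} --2--> {q0, q1, q2, q3, q4, q5}  [seen]
{q1, q2, q3, q4, q5} --0--> {q0, q1, q2, q3, q4, q5}  [seen]
{q1, q2, q3, q4, q5} --1--> {q0, q1, q3, q4, q5}  [seen]
{q1, q2, q3, q4, q5} --2--> {q0, q1, q2, q3, q4, q5}  [seen]
{q0, q1, q3, q5} --0--> {q0, q1, q2, q3, q4, q5}  [seen]
{q0, q1, q3, q5} --1--> {q0, q1, q2, q3, q4}  [seen]
{q0, q1, q3, q5} --2--> {q0, q1, q2, q3, q4, q5}  [seen]
{q0, q1, q3, q4, q5} --0--> {q0, q1, q2, q3, q4, q5}  [seen]
{q0, q1, q3, q4, q5} --1--> {q0, q1, q2, q3, q4}  [seen]
{q0, q1, q3, q4, q5} --2--> {q0, q1, q2, q3, q4, q5}  [seen]
{q0, q1, q2, q3, q4} --0--> {q0, q1, q2, q3, q4, q5}  [seen]
{q0, q1, q2, q3, q4} --1--> {q0, q1, q2, q3, q4, q5}  [seen]
{q0, q1, q2, q3, q4} --2--> {q0, q1, q2, q3, q4, q5}  [seen]
Reachable DFA states: {q0}, {q4}, {q0, q1, q2, q3}, {q3, q4}, {q0, q1, q2, q4}, ∅, {q2, q3}, {q0, q1, q2, q3, q4, q5}, {q0, q1, q3}, {q1, q2, q3, q4, q5}, {q0, q1, q3, q5}, {q0, q1, q3, q4, q5}, {q0, q1, q2, q3, q4}.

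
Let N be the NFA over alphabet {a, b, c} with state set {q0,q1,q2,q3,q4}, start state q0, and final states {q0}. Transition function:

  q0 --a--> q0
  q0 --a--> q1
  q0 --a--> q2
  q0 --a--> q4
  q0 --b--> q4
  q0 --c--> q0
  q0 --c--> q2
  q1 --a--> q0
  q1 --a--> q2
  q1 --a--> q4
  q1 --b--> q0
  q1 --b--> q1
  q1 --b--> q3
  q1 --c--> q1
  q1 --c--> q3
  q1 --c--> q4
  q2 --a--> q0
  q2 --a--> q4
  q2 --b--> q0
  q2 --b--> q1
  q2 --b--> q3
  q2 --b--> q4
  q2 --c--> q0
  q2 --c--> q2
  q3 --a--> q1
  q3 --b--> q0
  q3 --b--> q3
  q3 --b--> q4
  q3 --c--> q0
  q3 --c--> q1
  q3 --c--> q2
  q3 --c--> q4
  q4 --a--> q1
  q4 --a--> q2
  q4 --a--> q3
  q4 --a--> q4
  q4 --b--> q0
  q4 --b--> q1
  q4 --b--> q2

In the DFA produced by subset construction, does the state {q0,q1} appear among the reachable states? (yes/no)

Start state of the DFA: {q0}.
{q0} --a--> {q0,q1,q2,q4}  [new]
{q0} --b--> {q4}  [new]
{q0} --c--> {q0,q2}  [new]
{q0,q1,q2,q4} --a--> {q0,q1,q2,q3,q4}  [new]
{q0,q1,q2,q4} --b--> {q0,q1,q2,q3,q4}  [seen]
{q0,q1,q2,q4} --c--> {q0,q1,q2,q3,q4}  [seen]
{q4} --a--> {q1,q2,q3,q4}  [new]
{q4} --b--> {q0,q1,q2}  [new]
{q4} --c--> ∅  [new]
{q0,q2} --a--> {q0,q1,q2,q4}  [seen]
{q0,q2} --b--> {q0,q1,q3,q4}  [new]
{q0,q2} --c--> {q0,q2}  [seen]
{q0,q1,q2,q3,q4} --a--> {q0,q1,q2,q3,q4}  [seen]
{q0,q1,q2,q3,q4} --b--> {q0,q1,q2,q3,q4}  [seen]
{q0,q1,q2,q3,q4} --c--> {q0,q1,q2,q3,q4}  [seen]
{q1,q2,q3,q4} --a--> {q0,q1,q2,q3,q4}  [seen]
{q1,q2,q3,q4} --b--> {q0,q1,q2,q3,q4}  [seen]
{q1,q2,q3,q4} --c--> {q0,q1,q2,q3,q4}  [seen]
{q0,q1,q2} --a--> {q0,q1,q2,q4}  [seen]
{q0,q1,q2} --b--> {q0,q1,q3,q4}  [seen]
{q0,q1,q2} --c--> {q0,q1,q2,q3,q4}  [seen]
∅ --a--> ∅  [seen]
∅ --b--> ∅  [seen]
∅ --c--> ∅  [seen]
{q0,q1,q3,q4} --a--> {q0,q1,q2,q3,q4}  [seen]
{q0,q1,q3,q4} --b--> {q0,q1,q2,q3,q4}  [seen]
{q0,q1,q3,q4} --c--> {q0,q1,q2,q3,q4}  [seen]
Reachable DFA states: {q0}, {q0,q1,q2,q4}, {q4}, {q0,q2}, {q0,q1,q2,q3,q4}, {q1,q2,q3,q4}, {q0,q1,q2}, ∅, {q0,q1,q3,q4}.
{q0,q1} is not among them.

no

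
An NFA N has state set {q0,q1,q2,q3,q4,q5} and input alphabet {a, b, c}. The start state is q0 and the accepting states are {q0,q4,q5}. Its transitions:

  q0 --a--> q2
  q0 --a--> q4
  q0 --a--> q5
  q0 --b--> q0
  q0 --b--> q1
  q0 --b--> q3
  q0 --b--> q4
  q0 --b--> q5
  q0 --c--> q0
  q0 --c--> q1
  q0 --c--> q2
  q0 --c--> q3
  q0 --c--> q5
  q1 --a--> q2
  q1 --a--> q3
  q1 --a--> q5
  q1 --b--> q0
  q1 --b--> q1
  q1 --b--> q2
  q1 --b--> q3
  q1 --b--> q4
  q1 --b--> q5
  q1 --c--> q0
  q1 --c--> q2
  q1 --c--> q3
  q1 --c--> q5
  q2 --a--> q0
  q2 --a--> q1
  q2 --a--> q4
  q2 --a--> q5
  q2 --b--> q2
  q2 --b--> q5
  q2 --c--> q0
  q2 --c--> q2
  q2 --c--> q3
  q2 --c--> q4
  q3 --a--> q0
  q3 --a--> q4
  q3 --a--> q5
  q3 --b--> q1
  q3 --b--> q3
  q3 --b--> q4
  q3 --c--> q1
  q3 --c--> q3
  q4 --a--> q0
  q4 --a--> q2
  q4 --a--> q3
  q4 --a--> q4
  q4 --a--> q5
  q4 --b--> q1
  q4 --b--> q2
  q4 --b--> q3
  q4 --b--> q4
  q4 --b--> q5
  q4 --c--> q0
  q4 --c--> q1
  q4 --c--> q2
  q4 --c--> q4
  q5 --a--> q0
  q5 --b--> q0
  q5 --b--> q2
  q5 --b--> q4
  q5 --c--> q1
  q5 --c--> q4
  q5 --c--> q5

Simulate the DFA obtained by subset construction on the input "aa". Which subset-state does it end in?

{q0,q1,q2,q3,q4,q5}

Start: {q0}.
δ(q0,a) = {q2,q4,q5}.
Union: {q2,q4,q5}.
After a: {q2,q4,q5}.
δ(q2,a) = {q0,q1,q4,q5}; δ(q4,a) = {q0,q2,q3,q4,q5}; δ(q5,a) = {q0}.
Union: {q0,q1,q2,q3,q4,q5}.
After a: {q0,q1,q2,q3,q4,q5}.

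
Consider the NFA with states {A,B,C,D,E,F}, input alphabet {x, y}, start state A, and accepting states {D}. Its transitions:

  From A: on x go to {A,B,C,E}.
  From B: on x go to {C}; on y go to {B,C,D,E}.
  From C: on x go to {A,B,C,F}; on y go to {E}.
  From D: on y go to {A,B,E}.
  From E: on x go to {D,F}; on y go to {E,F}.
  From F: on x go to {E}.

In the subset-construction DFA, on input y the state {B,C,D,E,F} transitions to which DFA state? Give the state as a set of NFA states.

{A,B,C,D,E,F}

δ(B,y) = {B,C,D,E}; δ(C,y) = {E}; δ(D,y) = {A,B,E}; δ(E,y) = {E,F}; δ(F,y) = ∅.
Union: {A,B,C,D,E,F}.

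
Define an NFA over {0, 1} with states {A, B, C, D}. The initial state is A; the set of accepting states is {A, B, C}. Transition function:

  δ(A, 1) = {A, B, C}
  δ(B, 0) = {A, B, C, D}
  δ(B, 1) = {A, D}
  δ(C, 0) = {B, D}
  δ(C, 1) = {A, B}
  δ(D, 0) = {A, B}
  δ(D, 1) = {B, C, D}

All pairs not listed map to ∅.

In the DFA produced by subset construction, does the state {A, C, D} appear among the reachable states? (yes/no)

Start state of the DFA: {A}.
{A} --0--> ∅  [new]
{A} --1--> {A, B, C}  [new]
∅ --0--> ∅  [seen]
∅ --1--> ∅  [seen]
{A, B, C} --0--> {A, B, C, D}  [new]
{A, B, C} --1--> {A, B, C, D}  [seen]
{A, B, C, D} --0--> {A, B, C, D}  [seen]
{A, B, C, D} --1--> {A, B, C, D}  [seen]
Reachable DFA states: {A}, ∅, {A, B, C}, {A, B, C, D}.
{A, C, D} is not among them.

no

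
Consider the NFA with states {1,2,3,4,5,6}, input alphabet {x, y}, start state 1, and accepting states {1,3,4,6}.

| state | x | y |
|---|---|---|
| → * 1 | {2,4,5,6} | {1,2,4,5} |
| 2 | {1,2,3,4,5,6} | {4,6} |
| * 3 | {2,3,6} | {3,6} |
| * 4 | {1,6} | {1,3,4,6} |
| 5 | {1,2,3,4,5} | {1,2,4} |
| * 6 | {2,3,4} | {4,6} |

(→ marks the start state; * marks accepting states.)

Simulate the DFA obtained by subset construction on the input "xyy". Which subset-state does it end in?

Start: {1}.
δ(1,x) = {2,4,5,6}.
Union: {2,4,5,6}.
After x: {2,4,5,6}.
δ(2,y) = {4,6}; δ(4,y) = {1,3,4,6}; δ(5,y) = {1,2,4}; δ(6,y) = {4,6}.
Union: {1,2,3,4,6}.
After y: {1,2,3,4,6}.
δ(1,y) = {1,2,4,5}; δ(2,y) = {4,6}; δ(3,y) = {3,6}; δ(4,y) = {1,3,4,6}; δ(6,y) = {4,6}.
Union: {1,2,3,4,5,6}.
After y: {1,2,3,4,5,6}.

{1,2,3,4,5,6}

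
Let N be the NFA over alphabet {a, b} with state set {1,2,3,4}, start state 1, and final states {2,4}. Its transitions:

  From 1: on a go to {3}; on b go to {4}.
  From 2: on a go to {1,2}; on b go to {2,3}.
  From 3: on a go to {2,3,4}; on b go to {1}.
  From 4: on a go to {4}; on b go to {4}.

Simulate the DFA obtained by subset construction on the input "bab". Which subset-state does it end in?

Start: {1}.
δ(1,b) = {4}.
Union: {4}.
After b: {4}.
δ(4,a) = {4}.
Union: {4}.
After a: {4}.
δ(4,b) = {4}.
Union: {4}.
After b: {4}.

{4}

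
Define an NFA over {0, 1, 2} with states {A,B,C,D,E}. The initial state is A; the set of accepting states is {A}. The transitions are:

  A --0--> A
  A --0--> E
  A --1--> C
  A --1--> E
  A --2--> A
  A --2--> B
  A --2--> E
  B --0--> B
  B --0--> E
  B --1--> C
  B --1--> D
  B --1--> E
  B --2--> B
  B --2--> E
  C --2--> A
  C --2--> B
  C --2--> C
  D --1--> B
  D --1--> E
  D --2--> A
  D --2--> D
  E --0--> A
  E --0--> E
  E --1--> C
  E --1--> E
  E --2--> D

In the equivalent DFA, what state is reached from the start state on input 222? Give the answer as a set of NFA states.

Start: {A}.
δ(A,2) = {A,B,E}.
Union: {A,B,E}.
After 2: {A,B,E}.
δ(A,2) = {A,B,E}; δ(B,2) = {B,E}; δ(E,2) = {D}.
Union: {A,B,D,E}.
After 2: {A,B,D,E}.
δ(A,2) = {A,B,E}; δ(B,2) = {B,E}; δ(D,2) = {A,D}; δ(E,2) = {D}.
Union: {A,B,D,E}.
After 2: {A,B,D,E}.

{A,B,D,E}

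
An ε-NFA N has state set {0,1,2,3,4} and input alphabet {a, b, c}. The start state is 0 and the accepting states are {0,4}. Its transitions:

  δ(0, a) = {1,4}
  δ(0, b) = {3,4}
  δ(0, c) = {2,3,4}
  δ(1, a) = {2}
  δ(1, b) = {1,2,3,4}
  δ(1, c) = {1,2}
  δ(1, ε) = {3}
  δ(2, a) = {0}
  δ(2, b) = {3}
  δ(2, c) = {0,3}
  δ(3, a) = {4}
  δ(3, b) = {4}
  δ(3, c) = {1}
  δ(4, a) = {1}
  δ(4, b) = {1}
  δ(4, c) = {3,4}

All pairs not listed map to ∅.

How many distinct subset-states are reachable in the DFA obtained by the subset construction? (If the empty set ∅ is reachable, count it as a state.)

Start state of the DFA: {0} (ε-closure of the NFA start).
{0} --a--> {1,3,4}  [new]
{0} --b--> {3,4}  [new]
{0} --c--> {2,3,4}  [new]
{1,3,4} --a--> {1,2,3,4}  [new]
{1,3,4} --b--> {1,2,3,4}  [seen]
{1,3,4} --c--> {1,2,3,4}  [seen]
{3,4} --a--> {1,3,4}  [seen]
{3,4} --b--> {1,3,4}  [seen]
{3,4} --c--> {1,3,4}  [seen]
{2,3,4} --a--> {0,1,3,4}  [new]
{2,3,4} --b--> {1,3,4}  [seen]
{2,3,4} --c--> {0,1,3,4}  [seen]
{1,2,3,4} --a--> {0,1,2,3,4}  [new]
{1,2,3,4} --b--> {1,2,3,4}  [seen]
{1,2,3,4} --c--> {0,1,2,3,4}  [seen]
{0,1,3,4} --a--> {1,2,3,4}  [seen]
{0,1,3,4} --b--> {1,2,3,4}  [seen]
{0,1,3,4} --c--> {1,2,3,4}  [seen]
{0,1,2,3,4} --a--> {0,1,2,3,4}  [seen]
{0,1,2,3,4} --b--> {1,2,3,4}  [seen]
{0,1,2,3,4} --c--> {0,1,2,3,4}  [seen]
Reachable DFA states: {0}, {1,3,4}, {3,4}, {2,3,4}, {1,2,3,4}, {0,1,3,4}, {0,1,2,3,4}.

7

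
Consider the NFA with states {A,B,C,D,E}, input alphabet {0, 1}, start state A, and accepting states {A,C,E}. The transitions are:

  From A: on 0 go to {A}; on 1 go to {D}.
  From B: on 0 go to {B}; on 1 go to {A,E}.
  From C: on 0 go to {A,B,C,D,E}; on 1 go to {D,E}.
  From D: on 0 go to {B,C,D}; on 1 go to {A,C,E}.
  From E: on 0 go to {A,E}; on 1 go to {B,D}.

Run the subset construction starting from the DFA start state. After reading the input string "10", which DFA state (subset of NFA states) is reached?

{B,C,D}

Start: {A}.
δ(A,1) = {D}.
Union: {D}.
After 1: {D}.
δ(D,0) = {B,C,D}.
Union: {B,C,D}.
After 0: {B,C,D}.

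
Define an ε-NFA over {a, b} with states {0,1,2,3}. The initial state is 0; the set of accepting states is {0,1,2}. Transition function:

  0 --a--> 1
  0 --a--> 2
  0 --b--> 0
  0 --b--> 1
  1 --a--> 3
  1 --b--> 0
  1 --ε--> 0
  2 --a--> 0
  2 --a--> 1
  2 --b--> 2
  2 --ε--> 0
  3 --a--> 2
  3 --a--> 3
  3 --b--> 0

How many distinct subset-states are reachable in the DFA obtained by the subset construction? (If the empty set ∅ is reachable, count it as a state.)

4

Start state of the DFA: {0} (ε-closure of the NFA start).
{0} --a--> {0,1,2}  [new]
{0} --b--> {0,1}  [new]
{0,1,2} --a--> {0,1,2,3}  [new]
{0,1,2} --b--> {0,1,2}  [seen]
{0,1} --a--> {0,1,2,3}  [seen]
{0,1} --b--> {0,1}  [seen]
{0,1,2,3} --a--> {0,1,2,3}  [seen]
{0,1,2,3} --b--> {0,1,2}  [seen]
Reachable DFA states: {0}, {0,1,2}, {0,1}, {0,1,2,3}.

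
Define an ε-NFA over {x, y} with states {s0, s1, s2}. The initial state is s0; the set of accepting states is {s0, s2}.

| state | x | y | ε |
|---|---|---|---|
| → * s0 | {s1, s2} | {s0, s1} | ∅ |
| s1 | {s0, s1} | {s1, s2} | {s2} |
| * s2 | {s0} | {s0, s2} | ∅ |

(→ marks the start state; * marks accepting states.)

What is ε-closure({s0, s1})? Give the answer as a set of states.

Begin with {s0, s1}.
s1 →ε {s2}; add s2.
ε-closure = {s0, s1, s2}.

{s0, s1, s2}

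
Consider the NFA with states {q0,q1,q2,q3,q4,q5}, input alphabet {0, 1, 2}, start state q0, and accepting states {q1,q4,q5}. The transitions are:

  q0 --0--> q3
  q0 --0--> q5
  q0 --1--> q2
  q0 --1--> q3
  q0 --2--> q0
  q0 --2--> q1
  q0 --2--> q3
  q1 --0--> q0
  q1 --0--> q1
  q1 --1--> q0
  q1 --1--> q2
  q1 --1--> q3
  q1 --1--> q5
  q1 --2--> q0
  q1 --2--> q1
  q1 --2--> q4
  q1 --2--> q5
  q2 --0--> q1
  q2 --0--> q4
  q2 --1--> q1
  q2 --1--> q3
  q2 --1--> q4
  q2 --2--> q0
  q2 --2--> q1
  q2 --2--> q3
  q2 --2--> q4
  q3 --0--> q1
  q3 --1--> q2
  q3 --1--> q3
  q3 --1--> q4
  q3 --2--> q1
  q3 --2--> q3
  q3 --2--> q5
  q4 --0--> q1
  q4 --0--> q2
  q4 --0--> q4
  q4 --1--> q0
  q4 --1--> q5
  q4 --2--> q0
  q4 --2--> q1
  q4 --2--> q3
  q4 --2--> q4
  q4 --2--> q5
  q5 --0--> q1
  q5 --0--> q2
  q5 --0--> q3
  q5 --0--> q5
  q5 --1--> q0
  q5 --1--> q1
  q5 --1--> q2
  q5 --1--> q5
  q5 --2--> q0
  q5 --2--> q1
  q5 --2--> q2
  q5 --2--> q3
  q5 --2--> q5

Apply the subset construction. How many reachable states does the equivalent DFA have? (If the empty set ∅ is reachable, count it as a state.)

15

Start state of the DFA: {q0}.
{q0} --0--> {q3,q5}  [new]
{q0} --1--> {q2,q3}  [new]
{q0} --2--> {q0,q1,q3}  [new]
{q3,q5} --0--> {q1,q2,q3,q5}  [new]
{q3,q5} --1--> {q0,q1,q2,q3,q4,q5}  [new]
{q3,q5} --2--> {q0,q1,q2,q3,q5}  [new]
{q2,q3} --0--> {q1,q4}  [new]
{q2,q3} --1--> {q1,q2,q3,q4}  [new]
{q2,q3} --2--> {q0,q1,q3,q4,q5}  [new]
{q0,q1,q3} --0--> {q0,q1,q3,q5}  [new]
{q0,q1,q3} --1--> {q0,q2,q3,q4,q5}  [new]
{q0,q1,q3} --2--> {q0,q1,q3,q4,q5}  [seen]
{q1,q2,q3,q5} --0--> {q0,q1,q2,q3,q4,q5}  [seen]
{q1,q2,q3,q5} --1--> {q0,q1,q2,q3,q4,q5}  [seen]
{q1,q2,q3,q5} --2--> {q0,q1,q2,q3,q4,q5}  [seen]
{q0,q1,q2,q3,q4,q5} --0--> {q0,q1,q2,q3,q4,q5}  [seen]
{q0,q1,q2,q3,q4,q5} --1--> {q0,q1,q2,q3,q4,q5}  [seen]
{q0,q1,q2,q3,q4,q5} --2--> {q0,q1,q2,q3,q4,q5}  [seen]
{q0,q1,q2,q3,q5} --0--> {q0,q1,q2,q3,q4,q5}  [seen]
{q0,q1,q2,q3,q5} --1--> {q0,q1,q2,q3,q4,q5}  [seen]
{q0,q1,q2,q3,q5} --2--> {q0,q1,q2,q3,q4,q5}  [seen]
{q1,q4} --0--> {q0,q1,q2,q4}  [new]
{q1,q4} --1--> {q0,q2,q3,q5}  [new]
{q1,q4} --2--> {q0,q1,q3,q4,q5}  [seen]
{q1,q2,q3,q4} --0--> {q0,q1,q2,q4}  [seen]
{q1,q2,q3,q4} --1--> {q0,q1,q2,q3,q4,q5}  [seen]
{q1,q2,q3,q4} --2--> {q0,q1,q3,q4,q5}  [seen]
{q0,q1,q3,q4,q5} --0--> {q0,q1,q2,q3,q4,q5}  [seen]
{q0,q1,q3,q4,q5} --1--> {q0,q1,q2,q3,q4,q5}  [seen]
{q0,q1,q3,q4,q5} --2--> {q0,q1,q2,q3,q4,q5}  [seen]
{q0,q1,q3,q5} --0--> {q0,q1,q2,q3,q5}  [seen]
{q0,q1,q3,q5} --1--> {q0,q1,q2,q3,q4,q5}  [seen]
{q0,q1,q3,q5} --2--> {q0,q1,q2,q3,q4,q5}  [seen]
{q0,q2,q3,q4,q5} --0--> {q1,q2,q3,q4,q5}  [new]
{q0,q2,q3,q4,q5} --1--> {q0,q1,q2,q3,q4,q5}  [seen]
{q0,q2,q3,q4,q5} --2--> {q0,q1,q2,q3,q4,q5}  [seen]
{q0,q1,q2,q4} --0--> {q0,q1,q2,q3,q4,q5}  [seen]
{q0,q1,q2,q4} --1--> {q0,q1,q2,q3,q4,q5}  [seen]
{q0,q1,q2,q4} --2--> {q0,q1,q3,q4,q5}  [seen]
{q0,q2,q3,q5} --0--> {q1,q2,q3,q4,q5}  [seen]
{q0,q2,q3,q5} --1--> {q0,q1,q2,q3,q4,q5}  [seen]
{q0,q2,q3,q5} --2--> {q0,q1,q2,q3,q4,q5}  [seen]
{q1,q2,q3,q4,q5} --0--> {q0,q1,q2,q3,q4,q5}  [seen]
{q1,q2,q3,q4,q5} --1--> {q0,q1,q2,q3,q4,q5}  [seen]
{q1,q2,q3,q4,q5} --2--> {q0,q1,q2,q3,q4,q5}  [seen]
Reachable DFA states: {q0}, {q3,q5}, {q2,q3}, {q0,q1,q3}, {q1,q2,q3,q5}, {q0,q1,q2,q3,q4,q5}, {q0,q1,q2,q3,q5}, {q1,q4}, {q1,q2,q3,q4}, {q0,q1,q3,q4,q5}, {q0,q1,q3,q5}, {q0,q2,q3,q4,q5}, {q0,q1,q2,q4}, {q0,q2,q3,q5}, {q1,q2,q3,q4,q5}.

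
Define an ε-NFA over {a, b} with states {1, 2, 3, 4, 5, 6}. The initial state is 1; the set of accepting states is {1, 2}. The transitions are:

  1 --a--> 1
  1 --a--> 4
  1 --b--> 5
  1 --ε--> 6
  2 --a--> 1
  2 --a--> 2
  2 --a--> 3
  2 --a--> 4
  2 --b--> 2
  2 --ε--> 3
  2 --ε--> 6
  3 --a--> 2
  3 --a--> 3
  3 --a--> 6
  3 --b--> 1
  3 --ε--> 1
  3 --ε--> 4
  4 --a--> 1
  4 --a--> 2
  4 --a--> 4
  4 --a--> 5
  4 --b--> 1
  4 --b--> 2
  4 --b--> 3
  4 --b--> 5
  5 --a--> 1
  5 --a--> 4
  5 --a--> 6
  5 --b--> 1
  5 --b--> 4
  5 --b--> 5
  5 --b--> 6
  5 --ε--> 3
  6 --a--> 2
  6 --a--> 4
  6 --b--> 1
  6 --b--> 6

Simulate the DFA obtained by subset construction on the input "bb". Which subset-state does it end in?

Start: {1, 6}.
δ(1,b) = {5}; δ(6,b) = {1, 6}.
Union: {1, 5, 6}.
ε-closure gives {1, 3, 4, 5, 6}.
After b: {1, 3, 4, 5, 6}.
δ(1,b) = {5}; δ(3,b) = {1}; δ(4,b) = {1, 2, 3, 5}; δ(5,b) = {1, 4, 5, 6}; δ(6,b) = {1, 6}.
Union: {1, 2, 3, 4, 5, 6}.
After b: {1, 2, 3, 4, 5, 6}.

{1, 2, 3, 4, 5, 6}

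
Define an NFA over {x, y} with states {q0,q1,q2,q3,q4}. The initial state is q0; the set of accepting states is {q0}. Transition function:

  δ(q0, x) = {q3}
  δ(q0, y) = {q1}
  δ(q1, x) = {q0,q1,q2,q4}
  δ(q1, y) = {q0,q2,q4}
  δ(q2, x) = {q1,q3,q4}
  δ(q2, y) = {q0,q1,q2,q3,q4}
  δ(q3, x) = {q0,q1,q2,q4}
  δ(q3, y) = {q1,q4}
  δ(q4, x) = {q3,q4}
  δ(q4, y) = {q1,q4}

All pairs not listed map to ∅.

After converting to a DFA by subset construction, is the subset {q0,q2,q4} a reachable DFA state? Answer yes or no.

yes

Start state of the DFA: {q0}.
{q0} --x--> {q3}  [new]
{q0} --y--> {q1}  [new]
{q3} --x--> {q0,q1,q2,q4}  [new]
{q3} --y--> {q1,q4}  [new]
{q1} --x--> {q0,q1,q2,q4}  [seen]
{q1} --y--> {q0,q2,q4}  [new]
{q0,q1,q2,q4} --x--> {q0,q1,q2,q3,q4}  [new]
{q0,q1,q2,q4} --y--> {q0,q1,q2,q3,q4}  [seen]
{q1,q4} --x--> {q0,q1,q2,q3,q4}  [seen]
{q1,q4} --y--> {q0,q1,q2,q4}  [seen]
{q0,q2,q4} --x--> {q1,q3,q4}  [new]
{q0,q2,q4} --y--> {q0,q1,q2,q3,q4}  [seen]
{q0,q1,q2,q3,q4} --x--> {q0,q1,q2,q3,q4}  [seen]
{q0,q1,q2,q3,q4} --y--> {q0,q1,q2,q3,q4}  [seen]
{q1,q3,q4} --x--> {q0,q1,q2,q3,q4}  [seen]
{q1,q3,q4} --y--> {q0,q1,q2,q4}  [seen]
Reachable DFA states: {q0}, {q3}, {q1}, {q0,q1,q2,q4}, {q1,q4}, {q0,q2,q4}, {q0,q1,q2,q3,q4}, {q1,q3,q4}.
{q0,q2,q4} is among them.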